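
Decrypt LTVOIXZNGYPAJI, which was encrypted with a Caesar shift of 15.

WEGZTIKYRJALUT

L(11): 11−15=-4≡22 → W
T(19): 19−15=4 → E
V(21): 21−15=6 → G
O(14): 14−15=-1≡25 → Z
I(8): 8−15=-7≡19 → T
X(23): 23−15=8 → I
Z(25): 25−15=10 → K
N(13): 13−15=-2≡24 → Y
G(6): 6−15=-9≡17 → R
Y(24): 24−15=9 → J
P(15): 15−15=0 → A
A(0): 0−15=-15≡11 → L
J(9): 9−15=-6≡20 → U
I(8): 8−15=-7≡19 → T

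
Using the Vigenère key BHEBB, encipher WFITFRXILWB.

Repeat the key across the message: BHEBBBHEBBB
W(22)+B(1): 23 → X
F(5)+H(7): 12 → M
I(8)+E(4): 12 → M
T(19)+B(1): 20 → U
F(5)+B(1): 6 → G
R(17)+B(1): 18 → S
X(23)+H(7): 30≡4 → E
I(8)+E(4): 12 → M
L(11)+B(1): 12 → M
W(22)+B(1): 23 → X
B(1)+B(1): 2 → C

XMMUGSEMMXC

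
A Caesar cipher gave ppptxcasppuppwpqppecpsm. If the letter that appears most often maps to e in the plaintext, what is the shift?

11

The most frequent ciphertext letter is p (appears 11 times).
p is position 15; e is position 4.
Shift = 11.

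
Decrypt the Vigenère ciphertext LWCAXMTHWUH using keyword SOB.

Repeat the key across the ciphertext: SOBSOBSOBSO
L(11)−S(18): -7≡19 → T
W(22)−O(14): 8 → I
C(2)−B(1): 1 → B
A(0)−S(18): -18≡8 → I
X(23)−O(14): 9 → J
M(12)−B(1): 11 → L
T(19)−S(18): 1 → B
H(7)−O(14): -7≡19 → T
W(22)−B(1): 21 → V
U(20)−S(18): 2 → C
H(7)−O(14): -7≡19 → T

TIBIJLBTVCT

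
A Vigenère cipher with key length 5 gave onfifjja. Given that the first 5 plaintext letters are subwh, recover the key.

Subtract each crib letter from the matching ciphertext letter (mod 26):
o(14)−s(18)=-4≡22 → w
n(13)−u(20)=-7≡19 → t
f(5)−b(1)=4 → e
i(8)−w(22)=-14≡12 → m
f(5)−h(7)=-2≡24 → y

wtemy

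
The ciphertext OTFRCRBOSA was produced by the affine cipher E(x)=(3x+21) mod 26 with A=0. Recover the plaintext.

The inverse of 3 mod 26 is 9, since 3·9=27≡1. Apply D(y)=9·(y−21) mod 26:
O(14): 9·(14−21)=-63≡15 → P
T(19): 9·(19−21)=-18≡8 → I
F(5): 9·(5−21)=-144≡12 → M
R(17): 9·(17−21)=-36≡16 → Q
C(2): 9·(2−21)=-171≡11 → L
R(17): 9·(17−21)=-36≡16 → Q
B(1): 9·(1−21)=-180≡2 → C
O(14): 9·(14−21)=-63≡15 → P
S(18): 9·(18−21)=-27≡25 → Z
A(0): 9·(0−21)=-189≡19 → T

PIMQLQCPZT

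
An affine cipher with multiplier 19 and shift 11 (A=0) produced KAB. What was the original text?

PJU

The inverse of 19 mod 26 is 11, since 19·11=209≡1. Apply D(y)=11·(y−11) mod 26:
K(10): 11·(10−11)=-11≡15 → P
A(0): 11·(0−11)=-121≡9 → J
B(1): 11·(1−11)=-110≡20 → U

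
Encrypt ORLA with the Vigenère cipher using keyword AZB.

Repeat the key across the message: AZBA
O(14)+A(0): 14 → O
R(17)+Z(25): 42≡16 → Q
L(11)+B(1): 12 → M
A(0)+A(0): 0 → A

OQMA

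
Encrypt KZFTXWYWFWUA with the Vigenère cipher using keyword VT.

Repeat the key across the message: VTVTVTVTVTVT
K(10)+V(21): 31≡5 → F
Z(25)+T(19): 44≡18 → S
F(5)+V(21): 26≡0 → A
T(19)+T(19): 38≡12 → M
X(23)+V(21): 44≡18 → S
W(22)+T(19): 41≡15 → P
Y(24)+V(21): 45≡19 → T
W(22)+T(19): 41≡15 → P
F(5)+V(21): 26≡0 → A
W(22)+T(19): 41≡15 → P
U(20)+V(21): 41≡15 → P
A(0)+T(19): 19 → T

FSAMSPTPAPPT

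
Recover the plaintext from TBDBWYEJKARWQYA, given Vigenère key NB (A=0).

GAQAJXRIXZEVDXN

Repeat the key across the ciphertext: NBNBNBNBNBNBNBN
T(19)−N(13): 6 → G
B(1)−B(1): 0 → A
D(3)−N(13): -10≡16 → Q
B(1)−B(1): 0 → A
W(22)−N(13): 9 → J
Y(24)−B(1): 23 → X
E(4)−N(13): -9≡17 → R
J(9)−B(1): 8 → I
K(10)−N(13): -3≡23 → X
A(0)−B(1): -1≡25 → Z
R(17)−N(13): 4 → E
W(22)−B(1): 21 → V
Q(16)−N(13): 3 → D
Y(24)−B(1): 23 → X
A(0)−N(13): -13≡13 → N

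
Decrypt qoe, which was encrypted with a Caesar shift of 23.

trh

q(16): 16−23=-7≡19 → t
o(14): 14−23=-9≡17 → r
e(4): 4−23=-19≡7 → h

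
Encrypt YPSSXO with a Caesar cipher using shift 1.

Y(24): 24+1=25 → Z
P(15): 15+1=16 → Q
S(18): 18+1=19 → T
S(18): 18+1=19 → T
X(23): 23+1=24 → Y
O(14): 14+1=15 → P

ZQTTYP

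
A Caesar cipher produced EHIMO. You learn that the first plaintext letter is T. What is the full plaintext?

TWXBD

From the crib: E(4)−T(19)=-15≡11, so the shift is 11.
Subtract 11 from each ciphertext letter:
E(4): 4−11=-7≡19 → T
H(7): 7−11=-4≡22 → W
I(8): 8−11=-3≡23 → X
M(12): 12−11=1 → B
O(14): 14−11=3 → D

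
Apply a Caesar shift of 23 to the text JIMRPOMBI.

J(9): 9+23=32≡6 → G
I(8): 8+23=31≡5 → F
M(12): 12+23=35≡9 → J
R(17): 17+23=40≡14 → O
P(15): 15+23=38≡12 → M
O(14): 14+23=37≡11 → L
M(12): 12+23=35≡9 → J
B(1): 1+23=24 → Y
I(8): 8+23=31≡5 → F

GFJOMLJYF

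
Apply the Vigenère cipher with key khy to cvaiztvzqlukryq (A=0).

mcysgrfgovbibfo

Repeat the key across the message: khykhykhykhykhy
c(2)+k(10): 12 → m
v(21)+h(7): 28≡2 → c
a(0)+y(24): 24 → y
i(8)+k(10): 18 → s
z(25)+h(7): 32≡6 → g
t(19)+y(24): 43≡17 → r
v(21)+k(10): 31≡5 → f
z(25)+h(7): 32≡6 → g
q(16)+y(24): 40≡14 → o
l(11)+k(10): 21 → v
u(20)+h(7): 27≡1 → b
k(10)+y(24): 34≡8 → i
r(17)+k(10): 27≡1 → b
y(24)+h(7): 31≡5 → f
q(16)+y(24): 40≡14 → o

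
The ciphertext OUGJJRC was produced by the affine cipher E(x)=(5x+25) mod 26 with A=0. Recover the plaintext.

The inverse of 5 mod 26 is 21, since 5·21=105≡1. Apply D(y)=21·(y−25) mod 26:
O(14): 21·(14−25)=-231≡3 → D
U(20): 21·(20−25)=-105≡25 → Z
G(6): 21·(6−25)=-399≡17 → R
J(9): 21·(9−25)=-336≡2 → C
J(9): 21·(9−25)=-336≡2 → C
R(17): 21·(17−25)=-168≡14 → O
C(2): 21·(2−25)=-483≡11 → L

DZRCCOL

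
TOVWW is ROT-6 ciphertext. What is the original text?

NIPQQ

T(19): 19−6=13 → N
O(14): 14−6=8 → I
V(21): 21−6=15 → P
W(22): 22−6=16 → Q
W(22): 22−6=16 → Q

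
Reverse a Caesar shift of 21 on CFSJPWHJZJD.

HKXOUBMOEOI

C(2): 2−21=-19≡7 → H
F(5): 5−21=-16≡10 → K
S(18): 18−21=-3≡23 → X
J(9): 9−21=-12≡14 → O
P(15): 15−21=-6≡20 → U
W(22): 22−21=1 → B
H(7): 7−21=-14≡12 → M
J(9): 9−21=-12≡14 → O
Z(25): 25−21=4 → E
J(9): 9−21=-12≡14 → O
D(3): 3−21=-18≡8 → I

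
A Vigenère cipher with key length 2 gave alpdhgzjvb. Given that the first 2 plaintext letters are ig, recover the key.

Subtract each crib letter from the matching ciphertext letter (mod 26):
a(0)−i(8)=-8≡18 → s
l(11)−g(6)=5 → f

sf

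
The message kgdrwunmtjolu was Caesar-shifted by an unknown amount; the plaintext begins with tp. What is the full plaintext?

From the crib: k(10)−t(19)=-9≡17, so the shift is 17.
Subtract 17 from each ciphertext letter:
k(10): 10−17=-7≡19 → t
g(6): 6−17=-11≡15 → p
d(3): 3−17=-14≡12 → m
r(17): 17−17=0 → a
w(22): 22−17=5 → f
u(20): 20−17=3 → d
n(13): 13−17=-4≡22 → w
m(12): 12−17=-5≡21 → v
t(19): 19−17=2 → c
j(9): 9−17=-8≡18 → s
o(14): 14−17=-3≡23 → x
l(11): 11−17=-6≡20 → u
u(20): 20−17=3 → d

tpmafdwvcsxud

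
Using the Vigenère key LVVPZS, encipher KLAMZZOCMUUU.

VGVBYRZXHJTM

Repeat the key across the message: LVVPZSLVVPZS
K(10)+L(11): 21 → V
L(11)+V(21): 32≡6 → G
A(0)+V(21): 21 → V
M(12)+P(15): 27≡1 → B
Z(25)+Z(25): 50≡24 → Y
Z(25)+S(18): 43≡17 → R
O(14)+L(11): 25 → Z
C(2)+V(21): 23 → X
M(12)+V(21): 33≡7 → H
U(20)+P(15): 35≡9 → J
U(20)+Z(25): 45≡19 → T
U(20)+S(18): 38≡12 → M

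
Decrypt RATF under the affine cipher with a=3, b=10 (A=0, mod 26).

LODH

The inverse of 3 mod 26 is 9, since 3·9=27≡1. Apply D(y)=9·(y−10) mod 26:
R(17): 9·(17−10)=63≡11 → L
A(0): 9·(0−10)=-90≡14 → O
T(19): 9·(19−10)=81≡3 → D
F(5): 9·(5−10)=-45≡7 → H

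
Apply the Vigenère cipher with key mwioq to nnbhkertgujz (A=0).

zjjvaqnbukvv

Repeat the key across the message: mwioqmwioqmw
n(13)+m(12): 25 → z
n(13)+w(22): 35≡9 → j
b(1)+i(8): 9 → j
h(7)+o(14): 21 → v
k(10)+q(16): 26≡0 → a
e(4)+m(12): 16 → q
r(17)+w(22): 39≡13 → n
t(19)+i(8): 27≡1 → b
g(6)+o(14): 20 → u
u(20)+q(16): 36≡10 → k
j(9)+m(12): 21 → v
z(25)+w(22): 47≡21 → v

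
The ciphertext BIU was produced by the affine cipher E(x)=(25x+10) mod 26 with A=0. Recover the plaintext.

JCQ

The inverse of 25 mod 26 is 25, since 25·25=625≡1. Apply D(y)=25·(y−10) mod 26:
B(1): 25·(1−10)=-225≡9 → J
I(8): 25·(8−10)=-50≡2 → C
U(20): 25·(20−10)=250≡16 → Q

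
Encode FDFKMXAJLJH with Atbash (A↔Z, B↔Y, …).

F(5) → U(20)
D(3) → W(22)
F(5) → U(20)
K(10) → P(15)
M(12) → N(13)
X(23) → C(2)
A(0) → Z(25)
J(9) → Q(16)
L(11) → O(14)
J(9) → Q(16)
H(7) → S(18)

UWUPNCZQOQS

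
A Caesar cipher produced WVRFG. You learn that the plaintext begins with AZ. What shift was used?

22

From the crib: W(22)−A(0)=22, so the shift is 22.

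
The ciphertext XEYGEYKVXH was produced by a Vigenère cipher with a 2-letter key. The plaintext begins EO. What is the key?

TQ

Subtract each crib letter from the matching ciphertext letter (mod 26):
X(23)−E(4)=19 → T
E(4)−O(14)=-10≡16 → Q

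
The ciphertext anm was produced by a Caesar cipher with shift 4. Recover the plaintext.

wji

a(0): 0−4=-4≡22 → w
n(13): 13−4=9 → j
m(12): 12−4=8 → i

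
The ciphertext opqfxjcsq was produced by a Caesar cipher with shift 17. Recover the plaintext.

xyzogslbz

o(14): 14−17=-3≡23 → x
p(15): 15−17=-2≡24 → y
q(16): 16−17=-1≡25 → z
f(5): 5−17=-12≡14 → o
x(23): 23−17=6 → g
j(9): 9−17=-8≡18 → s
c(2): 2−17=-15≡11 → l
s(18): 18−17=1 → b
q(16): 16−17=-1≡25 → z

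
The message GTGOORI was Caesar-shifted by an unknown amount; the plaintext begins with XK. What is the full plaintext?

From the crib: G(6)−X(23)=-17≡9, so the shift is 9.
Subtract 9 from each ciphertext letter:
G(6): 6−9=-3≡23 → X
T(19): 19−9=10 → K
G(6): 6−9=-3≡23 → X
O(14): 14−9=5 → F
O(14): 14−9=5 → F
R(17): 17−9=8 → I
I(8): 8−9=-1≡25 → Z

XKXFFIZ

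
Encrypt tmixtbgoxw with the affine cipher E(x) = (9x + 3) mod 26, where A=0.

t(19): 9·19+3=174≡18 → s
m(12): 9·12+3=111≡7 → h
i(8): 9·8+3=75≡23 → x
x(23): 9·23+3=210≡2 → c
t(19): 9·19+3=174≡18 → s
b(1): 9·1+3=12 → m
g(6): 9·6+3=57≡5 → f
o(14): 9·14+3=129≡25 → z
x(23): 9·23+3=210≡2 → c
w(22): 9·22+3=201≡19 → t

shxcsmfzct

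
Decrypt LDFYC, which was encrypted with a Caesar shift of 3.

L(11): 11−3=8 → I
D(3): 3−3=0 → A
F(5): 5−3=2 → C
Y(24): 24−3=21 → V
C(2): 2−3=-1≡25 → Z

IACVZ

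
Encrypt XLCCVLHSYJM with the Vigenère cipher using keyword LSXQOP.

Repeat the key across the message: LSXQOPLSXQO
X(23)+L(11): 34≡8 → I
L(11)+S(18): 29≡3 → D
C(2)+X(23): 25 → Z
C(2)+Q(16): 18 → S
V(21)+O(14): 35≡9 → J
L(11)+P(15): 26≡0 → A
H(7)+L(11): 18 → S
S(18)+S(18): 36≡10 → K
Y(24)+X(23): 47≡21 → V
J(9)+Q(16): 25 → Z
M(12)+O(14): 26≡0 → A

IDZSJASKVZA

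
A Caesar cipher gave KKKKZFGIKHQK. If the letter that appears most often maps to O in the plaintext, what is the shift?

22

The most frequent ciphertext letter is K (appears 6 times).
K is position 10; O is position 14.
Shift = -4≡22.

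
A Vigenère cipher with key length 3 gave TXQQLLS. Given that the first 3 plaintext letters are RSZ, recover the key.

Subtract each crib letter from the matching ciphertext letter (mod 26):
T(19)−R(17)=2 → C
X(23)−S(18)=5 → F
Q(16)−Z(25)=-9≡17 → R

CFR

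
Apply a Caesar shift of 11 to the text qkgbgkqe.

bvrmrvbp

q(16): 16+11=27≡1 → b
k(10): 10+11=21 → v
g(6): 6+11=17 → r
b(1): 1+11=12 → m
g(6): 6+11=17 → r
k(10): 10+11=21 → v
q(16): 16+11=27≡1 → b
e(4): 4+11=15 → p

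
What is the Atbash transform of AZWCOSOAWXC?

ZADXLHLZDCX

A(0) → Z(25)
Z(25) → A(0)
W(22) → D(3)
C(2) → X(23)
O(14) → L(11)
S(18) → H(7)
O(14) → L(11)
A(0) → Z(25)
W(22) → D(3)
X(23) → C(2)
C(2) → X(23)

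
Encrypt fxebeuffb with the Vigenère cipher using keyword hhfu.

mejvlbkzi

Repeat the key across the message: hhfuhhfuh
f(5)+h(7): 12 → m
x(23)+h(7): 30≡4 → e
e(4)+f(5): 9 → j
b(1)+u(20): 21 → v
e(4)+h(7): 11 → l
u(20)+h(7): 27≡1 → b
f(5)+f(5): 10 → k
f(5)+u(20): 25 → z
b(1)+h(7): 8 → i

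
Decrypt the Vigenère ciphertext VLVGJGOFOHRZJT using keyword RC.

Repeat the key across the ciphertext: RCRCRCRCRCRCRC
V(21)−R(17): 4 → E
L(11)−C(2): 9 → J
V(21)−R(17): 4 → E
G(6)−C(2): 4 → E
J(9)−R(17): -8≡18 → S
G(6)−C(2): 4 → E
O(14)−R(17): -3≡23 → X
F(5)−C(2): 3 → D
O(14)−R(17): -3≡23 → X
H(7)−C(2): 5 → F
R(17)−R(17): 0 → A
Z(25)−C(2): 23 → X
J(9)−R(17): -8≡18 → S
T(19)−C(2): 17 → R

EJEESEXDXFAXSR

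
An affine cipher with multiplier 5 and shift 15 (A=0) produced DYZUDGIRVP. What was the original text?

The inverse of 5 mod 26 is 21, since 5·21=105≡1. Apply D(y)=21·(y−15) mod 26:
D(3): 21·(3−15)=-252≡8 → I
Y(24): 21·(24−15)=189≡7 → H
Z(25): 21·(25−15)=210≡2 → C
U(20): 21·(20−15)=105≡1 → B
D(3): 21·(3−15)=-252≡8 → I
G(6): 21·(6−15)=-189≡19 → T
I(8): 21·(8−15)=-147≡9 → J
R(17): 21·(17−15)=42≡16 → Q
V(21): 21·(21−15)=126≡22 → W
P(15): 21·(15−15)=0 → A

IHCBITJQWA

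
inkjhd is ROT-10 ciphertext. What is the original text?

i(8): 8−10=-2≡24 → y
n(13): 13−10=3 → d
k(10): 10−10=0 → a
j(9): 9−10=-1≡25 → z
h(7): 7−10=-3≡23 → x
d(3): 3−10=-7≡19 → t

ydazxt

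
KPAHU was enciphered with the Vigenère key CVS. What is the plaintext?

IUIFZ

Repeat the key across the ciphertext: CVSCV
K(10)−C(2): 8 → I
P(15)−V(21): -6≡20 → U
A(0)−S(18): -18≡8 → I
H(7)−C(2): 5 → F
U(20)−V(21): -1≡25 → Z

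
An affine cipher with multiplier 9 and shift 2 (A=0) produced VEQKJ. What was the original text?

FGQYV

The inverse of 9 mod 26 is 3, since 9·3=27≡1. Apply D(y)=3·(y−2) mod 26:
V(21): 3·(21−2)=57≡5 → F
E(4): 3·(4−2)=6 → G
Q(16): 3·(16−2)=42≡16 → Q
K(10): 3·(10−2)=24 → Y
J(9): 3·(9−2)=21 → V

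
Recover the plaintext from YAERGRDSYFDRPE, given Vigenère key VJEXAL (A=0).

Repeat the key across the ciphertext: VJEXALVJEXALVJ
Y(24)−V(21): 3 → D
A(0)−J(9): -9≡17 → R
E(4)−E(4): 0 → A
R(17)−X(23): -6≡20 → U
G(6)−A(0): 6 → G
R(17)−L(11): 6 → G
D(3)−V(21): -18≡8 → I
S(18)−J(9): 9 → J
Y(24)−E(4): 20 → U
F(5)−X(23): -18≡8 → I
D(3)−A(0): 3 → D
R(17)−L(11): 6 → G
P(15)−V(21): -6≡20 → U
E(4)−J(9): -5≡21 → V

DRAUGGIJUIDGUV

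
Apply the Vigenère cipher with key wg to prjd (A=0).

Repeat the key across the message: wgwg
p(15)+w(22): 37≡11 → l
r(17)+g(6): 23 → x
j(9)+w(22): 31≡5 → f
d(3)+g(6): 9 → j

lxfj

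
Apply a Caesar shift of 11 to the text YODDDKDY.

Y(24): 24+11=35≡9 → J
O(14): 14+11=25 → Z
D(3): 3+11=14 → O
D(3): 3+11=14 → O
D(3): 3+11=14 → O
K(10): 10+11=21 → V
D(3): 3+11=14 → O
Y(24): 24+11=35≡9 → J

JZOOOVOJ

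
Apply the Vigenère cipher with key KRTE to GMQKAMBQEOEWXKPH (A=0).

QDJOKDUUOFXAHBIL

Repeat the key across the message: KRTEKRTEKRTEKRTE
G(6)+K(10): 16 → Q
M(12)+R(17): 29≡3 → D
Q(16)+T(19): 35≡9 → J
K(10)+E(4): 14 → O
A(0)+K(10): 10 → K
M(12)+R(17): 29≡3 → D
B(1)+T(19): 20 → U
Q(16)+E(4): 20 → U
E(4)+K(10): 14 → O
O(14)+R(17): 31≡5 → F
E(4)+T(19): 23 → X
W(22)+E(4): 26≡0 → A
X(23)+K(10): 33≡7 → H
K(10)+R(17): 27≡1 → B
P(15)+T(19): 34≡8 → I
H(7)+E(4): 11 → L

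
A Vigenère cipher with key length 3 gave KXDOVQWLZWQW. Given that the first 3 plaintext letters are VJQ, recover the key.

PON

Subtract each crib letter from the matching ciphertext letter (mod 26):
K(10)−V(21)=-11≡15 → P
X(23)−J(9)=14 → O
D(3)−Q(16)=-13≡13 → N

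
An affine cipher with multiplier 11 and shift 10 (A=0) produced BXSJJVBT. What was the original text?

The inverse of 11 mod 26 is 19, since 11·19=209≡1. Apply D(y)=19·(y−10) mod 26:
B(1): 19·(1−10)=-171≡11 → L
X(23): 19·(23−10)=247≡13 → N
S(18): 19·(18−10)=152≡22 → W
J(9): 19·(9−10)=-19≡7 → H
J(9): 19·(9−10)=-19≡7 → H
V(21): 19·(21−10)=209≡1 → B
B(1): 19·(1−10)=-171≡11 → L
T(19): 19·(19−10)=171≡15 → P

LNWHHBLP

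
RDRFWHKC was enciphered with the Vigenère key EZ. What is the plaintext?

NENGSIGD

Repeat the key across the ciphertext: EZEZEZEZ
R(17)−E(4): 13 → N
D(3)−Z(25): -22≡4 → E
R(17)−E(4): 13 → N
F(5)−Z(25): -20≡6 → G
W(22)−E(4): 18 → S
H(7)−Z(25): -18≡8 → I
K(10)−E(4): 6 → G
C(2)−Z(25): -23≡3 → D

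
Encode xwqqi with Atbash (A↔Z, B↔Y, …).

cdjjr

x(23) → c(2)
w(22) → d(3)
q(16) → j(9)
q(16) → j(9)
i(8) → r(17)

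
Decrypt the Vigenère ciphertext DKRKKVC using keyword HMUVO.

Repeat the key across the ciphertext: HMUVOHM
D(3)−H(7): -4≡22 → W
K(10)−M(12): -2≡24 → Y
R(17)−U(20): -3≡23 → X
K(10)−V(21): -11≡15 → P
K(10)−O(14): -4≡22 → W
V(21)−H(7): 14 → O
C(2)−M(12): -10≡16 → Q

WYXPWOQ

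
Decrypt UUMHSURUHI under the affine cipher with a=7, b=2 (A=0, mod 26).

KKUXGKRKXM

The inverse of 7 mod 26 is 15, since 7·15=105≡1. Apply D(y)=15·(y−2) mod 26:
U(20): 15·(20−2)=270≡10 → K
U(20): 15·(20−2)=270≡10 → K
M(12): 15·(12−2)=150≡20 → U
H(7): 15·(7−2)=75≡23 → X
S(18): 15·(18−2)=240≡6 → G
U(20): 15·(20−2)=270≡10 → K
R(17): 15·(17−2)=225≡17 → R
U(20): 15·(20−2)=270≡10 → K
H(7): 15·(7−2)=75≡23 → X
I(8): 15·(8−2)=90≡12 → M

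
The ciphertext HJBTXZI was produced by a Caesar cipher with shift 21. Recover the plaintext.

H(7): 7−21=-14≡12 → M
J(9): 9−21=-12≡14 → O
B(1): 1−21=-20≡6 → G
T(19): 19−21=-2≡24 → Y
X(23): 23−21=2 → C
Z(25): 25−21=4 → E
I(8): 8−21=-13≡13 → N

MOGYCEN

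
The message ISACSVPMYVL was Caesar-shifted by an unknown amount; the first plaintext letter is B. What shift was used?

7

From the crib: I(8)−B(1)=7, so the shift is 7.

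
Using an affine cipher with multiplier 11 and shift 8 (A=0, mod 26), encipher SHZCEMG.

YHXEAKW

S(18): 11·18+8=206≡24 → Y
H(7): 11·7+8=85≡7 → H
Z(25): 11·25+8=283≡23 → X
C(2): 11·2+8=30≡4 → E
E(4): 11·4+8=52≡0 → A
M(12): 11·12+8=140≡10 → K
G(6): 11·6+8=74≡22 → W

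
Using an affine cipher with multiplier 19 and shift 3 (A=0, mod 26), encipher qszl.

vhke

q(16): 19·16+3=307≡21 → v
s(18): 19·18+3=345≡7 → h
z(25): 19·25+3=478≡10 → k
l(11): 19·11+3=212≡4 → e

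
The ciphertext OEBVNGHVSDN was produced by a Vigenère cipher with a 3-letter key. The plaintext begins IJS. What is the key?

GVJ

Subtract each crib letter from the matching ciphertext letter (mod 26):
O(14)−I(8)=6 → G
E(4)−J(9)=-5≡21 → V
B(1)−S(18)=-17≡9 → J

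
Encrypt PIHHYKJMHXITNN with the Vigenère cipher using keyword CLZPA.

Repeat the key across the message: CLZPACLZPACLZP
P(15)+C(2): 17 → R
I(8)+L(11): 19 → T
H(7)+Z(25): 32≡6 → G
H(7)+P(15): 22 → W
Y(24)+A(0): 24 → Y
K(10)+C(2): 12 → M
J(9)+L(11): 20 → U
M(12)+Z(25): 37≡11 → L
H(7)+P(15): 22 → W
X(23)+A(0): 23 → X
I(8)+C(2): 10 → K
T(19)+L(11): 30≡4 → E
N(13)+Z(25): 38≡12 → M
N(13)+P(15): 28≡2 → C

RTGWYMULWXKEMC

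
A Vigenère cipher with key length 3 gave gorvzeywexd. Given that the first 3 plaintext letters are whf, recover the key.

khm

Subtract each crib letter from the matching ciphertext letter (mod 26):
g(6)−w(22)=-16≡10 → k
o(14)−h(7)=7 → h
r(17)−f(5)=12 → m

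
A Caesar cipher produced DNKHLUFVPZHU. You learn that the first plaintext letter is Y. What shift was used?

From the crib: D(3)−Y(24)=-21≡5, so the shift is 5.

5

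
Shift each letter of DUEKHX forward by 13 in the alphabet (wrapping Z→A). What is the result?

QHRXUK

D(3): 3+13=16 → Q
U(20): 20+13=33≡7 → H
E(4): 4+13=17 → R
K(10): 10+13=23 → X
H(7): 7+13=20 → U
X(23): 23+13=36≡10 → K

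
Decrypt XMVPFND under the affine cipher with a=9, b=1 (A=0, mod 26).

OHIQMKG

The inverse of 9 mod 26 is 3, since 9·3=27≡1. Apply D(y)=3·(y−1) mod 26:
X(23): 3·(23−1)=66≡14 → O
M(12): 3·(12−1)=33≡7 → H
V(21): 3·(21−1)=60≡8 → I
P(15): 3·(15−1)=42≡16 → Q
F(5): 3·(5−1)=12 → M
N(13): 3·(13−1)=36≡10 → K
D(3): 3·(3−1)=6 → G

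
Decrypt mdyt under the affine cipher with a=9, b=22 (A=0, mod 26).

wvgr

The inverse of 9 mod 26 is 3, since 9·3=27≡1. Apply D(y)=3·(y−22) mod 26:
m(12): 3·(12−22)=-30≡22 → w
d(3): 3·(3−22)=-57≡21 → v
y(24): 3·(24−22)=6 → g
t(19): 3·(19−22)=-9≡17 → r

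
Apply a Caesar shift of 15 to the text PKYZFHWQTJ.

P(15): 15+15=30≡4 → E
K(10): 10+15=25 → Z
Y(24): 24+15=39≡13 → N
Z(25): 25+15=40≡14 → O
F(5): 5+15=20 → U
H(7): 7+15=22 → W
W(22): 22+15=37≡11 → L
Q(16): 16+15=31≡5 → F
T(19): 19+15=34≡8 → I
J(9): 9+15=24 → Y

EZNOUWLFIY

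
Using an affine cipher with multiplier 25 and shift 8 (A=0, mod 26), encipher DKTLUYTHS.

D(3): 25·3+8=83≡5 → F
K(10): 25·10+8=258≡24 → Y
T(19): 25·19+8=483≡15 → P
L(11): 25·11+8=283≡23 → X
U(20): 25·20+8=508≡14 → O
Y(24): 25·24+8=608≡10 → K
T(19): 25·19+8=483≡15 → P
H(7): 25·7+8=183≡1 → B
S(18): 25·18+8=458≡16 → Q

FYPXOKPBQ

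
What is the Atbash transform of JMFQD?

J(9) → Q(16)
M(12) → N(13)
F(5) → U(20)
Q(16) → J(9)
D(3) → W(22)

QNUJW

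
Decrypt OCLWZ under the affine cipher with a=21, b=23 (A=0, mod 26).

HZSVK

The inverse of 21 mod 26 is 5, since 21·5=105≡1. Apply D(y)=5·(y−23) mod 26:
O(14): 5·(14−23)=-45≡7 → H
C(2): 5·(2−23)=-105≡25 → Z
L(11): 5·(11−23)=-60≡18 → S
W(22): 5·(22−23)=-5≡21 → V
Z(25): 5·(25−23)=10 → K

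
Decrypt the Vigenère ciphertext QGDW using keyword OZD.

CHAI

Repeat the key across the ciphertext: OZDO
Q(16)−O(14): 2 → C
G(6)−Z(25): -19≡7 → H
D(3)−D(3): 0 → A
W(22)−O(14): 8 → I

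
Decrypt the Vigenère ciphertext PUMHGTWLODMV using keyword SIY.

Repeat the key across the ciphertext: SIYSIYSIYSIY
P(15)−S(18): -3≡23 → X
U(20)−I(8): 12 → M
M(12)−Y(24): -12≡14 → O
H(7)−S(18): -11≡15 → P
G(6)−I(8): -2≡24 → Y
T(19)−Y(24): -5≡21 → V
W(22)−S(18): 4 → E
L(11)−I(8): 3 → D
O(14)−Y(24): -10≡16 → Q
D(3)−S(18): -15≡11 → L
M(12)−I(8): 4 → E
V(21)−Y(24): -3≡23 → X

XMOPYVEDQLEX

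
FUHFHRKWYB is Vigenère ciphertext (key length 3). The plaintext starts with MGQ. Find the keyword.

Subtract each crib letter from the matching ciphertext letter (mod 26):
F(5)−M(12)=-7≡19 → T
U(20)−G(6)=14 → O
H(7)−Q(16)=-9≡17 → R

TOR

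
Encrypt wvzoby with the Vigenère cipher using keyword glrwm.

cgqkne

Repeat the key across the message: glrwmg
w(22)+g(6): 28≡2 → c
v(21)+l(11): 32≡6 → g
z(25)+r(17): 42≡16 → q
o(14)+w(22): 36≡10 → k
b(1)+m(12): 13 → n
y(24)+g(6): 30≡4 → e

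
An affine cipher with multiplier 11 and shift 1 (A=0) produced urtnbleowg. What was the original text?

The inverse of 11 mod 26 is 19, since 11·19=209≡1. Apply D(y)=19·(y−1) mod 26:
u(20): 19·(20−1)=361≡23 → x
r(17): 19·(17−1)=304≡18 → s
t(19): 19·(19−1)=342≡4 → e
n(13): 19·(13−1)=228≡20 → u
b(1): 19·(1−1)=0 → a
l(11): 19·(11−1)=190≡8 → i
e(4): 19·(4−1)=57≡5 → f
o(14): 19·(14−1)=247≡13 → n
w(22): 19·(22−1)=399≡9 → j
g(6): 19·(6−1)=95≡17 → r

xseuaifnjr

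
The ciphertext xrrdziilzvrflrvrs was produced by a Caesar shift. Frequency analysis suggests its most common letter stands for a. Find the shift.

17

The most frequent ciphertext letter is r (appears 5 times).
r is position 17; a is position 0.
Shift = 17.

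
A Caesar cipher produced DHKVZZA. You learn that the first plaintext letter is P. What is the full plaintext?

From the crib: D(3)−P(15)=-12≡14, so the shift is 14.
Subtract 14 from each ciphertext letter:
D(3): 3−14=-11≡15 → P
H(7): 7−14=-7≡19 → T
K(10): 10−14=-4≡22 → W
V(21): 21−14=7 → H
Z(25): 25−14=11 → L
Z(25): 25−14=11 → L
A(0): 0−14=-14≡12 → M

PTWHLLM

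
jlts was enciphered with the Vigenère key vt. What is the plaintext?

osyz

Repeat the key across the ciphertext: vtvt
j(9)−v(21): -12≡14 → o
l(11)−t(19): -8≡18 → s
t(19)−v(21): -2≡24 → y
s(18)−t(19): -1≡25 → z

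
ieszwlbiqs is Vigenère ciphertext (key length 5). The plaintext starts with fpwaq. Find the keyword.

dpwzg

Subtract each crib letter from the matching ciphertext letter (mod 26):
i(8)−f(5)=3 → d
e(4)−p(15)=-11≡15 → p
s(18)−w(22)=-4≡22 → w
z(25)−a(0)=25 → z
w(22)−q(16)=6 → g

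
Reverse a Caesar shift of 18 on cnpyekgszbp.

c(2): 2−18=-16≡10 → k
n(13): 13−18=-5≡21 → v
p(15): 15−18=-3≡23 → x
y(24): 24−18=6 → g
e(4): 4−18=-14≡12 → m
k(10): 10−18=-8≡18 → s
g(6): 6−18=-12≡14 → o
s(18): 18−18=0 → a
z(25): 25−18=7 → h
b(1): 1−18=-17≡9 → j
p(15): 15−18=-3≡23 → x

kvxgmsoahjx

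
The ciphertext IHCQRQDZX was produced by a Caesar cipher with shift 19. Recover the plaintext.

I(8): 8−19=-11≡15 → P
H(7): 7−19=-12≡14 → O
C(2): 2−19=-17≡9 → J
Q(16): 16−19=-3≡23 → X
R(17): 17−19=-2≡24 → Y
Q(16): 16−19=-3≡23 → X
D(3): 3−19=-16≡10 → K
Z(25): 25−19=6 → G
X(23): 23−19=4 → E

POJXYXKGE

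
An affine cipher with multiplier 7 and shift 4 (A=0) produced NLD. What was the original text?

FBL

The inverse of 7 mod 26 is 15, since 7·15=105≡1. Apply D(y)=15·(y−4) mod 26:
N(13): 15·(13−4)=135≡5 → F
L(11): 15·(11−4)=105≡1 → B
D(3): 15·(3−4)=-15≡11 → L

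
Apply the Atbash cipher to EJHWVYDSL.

VQSDEBWHO

E(4) → V(21)
J(9) → Q(16)
H(7) → S(18)
W(22) → D(3)
V(21) → E(4)
Y(24) → B(1)
D(3) → W(22)
S(18) → H(7)
L(11) → O(14)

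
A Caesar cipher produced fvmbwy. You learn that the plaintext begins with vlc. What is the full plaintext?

vlcrmo

From the crib: f(5)−v(21)=-16≡10, so the shift is 10.
Subtract 10 from each ciphertext letter:
f(5): 5−10=-5≡21 → v
v(21): 21−10=11 → l
m(12): 12−10=2 → c
b(1): 1−10=-9≡17 → r
w(22): 22−10=12 → m
y(24): 24−10=14 → o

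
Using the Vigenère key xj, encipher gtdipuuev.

dcarmdrns

Repeat the key across the message: xjxjxjxjx
g(6)+x(23): 29≡3 → d
t(19)+j(9): 28≡2 → c
d(3)+x(23): 26≡0 → a
i(8)+j(9): 17 → r
p(15)+x(23): 38≡12 → m
u(20)+j(9): 29≡3 → d
u(20)+x(23): 43≡17 → r
e(4)+j(9): 13 → n
v(21)+x(23): 44≡18 → s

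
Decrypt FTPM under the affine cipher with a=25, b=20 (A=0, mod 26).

The inverse of 25 mod 26 is 25, since 25·25=625≡1. Apply D(y)=25·(y−20) mod 26:
F(5): 25·(5−20)=-375≡15 → P
T(19): 25·(19−20)=-25≡1 → B
P(15): 25·(15−20)=-125≡5 → F
M(12): 25·(12−20)=-200≡8 → I

PBFI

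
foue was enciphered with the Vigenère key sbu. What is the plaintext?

Repeat the key across the ciphertext: sbus
f(5)−s(18): -13≡13 → n
o(14)−b(1): 13 → n
u(20)−u(20): 0 → a
e(4)−s(18): -14≡12 → m

nnam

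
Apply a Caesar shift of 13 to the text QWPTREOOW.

Q(16): 16+13=29≡3 → D
W(22): 22+13=35≡9 → J
P(15): 15+13=28≡2 → C
T(19): 19+13=32≡6 → G
R(17): 17+13=30≡4 → E
E(4): 4+13=17 → R
O(14): 14+13=27≡1 → B
O(14): 14+13=27≡1 → B
W(22): 22+13=35≡9 → J

DJCGERBBJ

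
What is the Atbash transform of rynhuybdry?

ibmsfbywib

r(17) → i(8)
y(24) → b(1)
n(13) → m(12)
h(7) → s(18)
u(20) → f(5)
y(24) → b(1)
b(1) → y(24)
d(3) → w(22)
r(17) → i(8)
y(24) → b(1)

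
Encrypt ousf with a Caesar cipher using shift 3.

o(14): 14+3=17 → r
u(20): 20+3=23 → x
s(18): 18+3=21 → v
f(5): 5+3=8 → i

rxvi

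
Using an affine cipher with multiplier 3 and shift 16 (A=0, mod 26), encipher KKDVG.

UUZBI

K(10): 3·10+16=46≡20 → U
K(10): 3·10+16=46≡20 → U
D(3): 3·3+16=25 → Z
V(21): 3·21+16=79≡1 → B
G(6): 3·6+16=34≡8 → I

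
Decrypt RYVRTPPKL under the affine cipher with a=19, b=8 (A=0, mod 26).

The inverse of 19 mod 26 is 11, since 19·11=209≡1. Apply D(y)=11·(y−8) mod 26:
R(17): 11·(17−8)=99≡21 → V
Y(24): 11·(24−8)=176≡20 → U
V(21): 11·(21−8)=143≡13 → N
R(17): 11·(17−8)=99≡21 → V
T(19): 11·(19−8)=121≡17 → R
P(15): 11·(15−8)=77≡25 → Z
P(15): 11·(15−8)=77≡25 → Z
K(10): 11·(10−8)=22 → W
L(11): 11·(11−8)=33≡7 → H

VUNVRZZWH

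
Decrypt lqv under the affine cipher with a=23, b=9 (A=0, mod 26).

ipw

The inverse of 23 mod 26 is 17, since 23·17=391≡1. Apply D(y)=17·(y−9) mod 26:
l(11): 17·(11−9)=34≡8 → i
q(16): 17·(16−9)=119≡15 → p
v(21): 17·(21−9)=204≡22 → w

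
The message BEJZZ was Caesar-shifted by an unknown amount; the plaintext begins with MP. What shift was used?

From the crib: B(1)−M(12)=-11≡15, so the shift is 15.

15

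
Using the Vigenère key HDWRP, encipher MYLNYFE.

Repeat the key across the message: HDWRPHD
M(12)+H(7): 19 → T
Y(24)+D(3): 27≡1 → B
L(11)+W(22): 33≡7 → H
N(13)+R(17): 30≡4 → E
Y(24)+P(15): 39≡13 → N
F(5)+H(7): 12 → M
E(4)+D(3): 7 → H

TBHENMH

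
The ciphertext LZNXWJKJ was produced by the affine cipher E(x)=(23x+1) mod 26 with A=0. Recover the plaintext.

The inverse of 23 mod 26 is 17, since 23·17=391≡1. Apply D(y)=17·(y−1) mod 26:
L(11): 17·(11−1)=170≡14 → O
Z(25): 17·(25−1)=408≡18 → S
N(13): 17·(13−1)=204≡22 → W
X(23): 17·(23−1)=374≡10 → K
W(22): 17·(22−1)=357≡19 → T
J(9): 17·(9−1)=136≡6 → G
K(10): 17·(10−1)=153≡23 → X
J(9): 17·(9−1)=136≡6 → G

OSWKTGXG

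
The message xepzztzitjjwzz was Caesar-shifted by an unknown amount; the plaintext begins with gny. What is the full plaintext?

From the crib: x(23)−g(6)=17, so the shift is 17.
Subtract 17 from each ciphertext letter:
x(23): 23−17=6 → g
e(4): 4−17=-13≡13 → n
p(15): 15−17=-2≡24 → y
z(25): 25−17=8 → i
z(25): 25−17=8 → i
t(19): 19−17=2 → c
z(25): 25−17=8 → i
i(8): 8−17=-9≡17 → r
t(19): 19−17=2 → c
j(9): 9−17=-8≡18 → s
j(9): 9−17=-8≡18 → s
w(22): 22−17=5 → f
z(25): 25−17=8 → i
z(25): 25−17=8 → i

gnyiicircssfii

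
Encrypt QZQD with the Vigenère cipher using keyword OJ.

EIEM

Repeat the key across the message: OJOJ
Q(16)+O(14): 30≡4 → E
Z(25)+J(9): 34≡8 → I
Q(16)+O(14): 30≡4 → E
D(3)+J(9): 12 → M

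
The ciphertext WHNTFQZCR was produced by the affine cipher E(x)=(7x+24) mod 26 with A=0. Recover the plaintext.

WFRDBKPIZ

The inverse of 7 mod 26 is 15, since 7·15=105≡1. Apply D(y)=15·(y−24) mod 26:
W(22): 15·(22−24)=-30≡22 → W
H(7): 15·(7−24)=-255≡5 → F
N(13): 15·(13−24)=-165≡17 → R
T(19): 15·(19−24)=-75≡3 → D
F(5): 15·(5−24)=-285≡1 → B
Q(16): 15·(16−24)=-120≡10 → K
Z(25): 15·(25−24)=15 → P
C(2): 15·(2−24)=-330≡8 → I
R(17): 15·(17−24)=-105≡25 → Z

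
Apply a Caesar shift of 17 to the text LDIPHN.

L(11): 11+17=28≡2 → C
D(3): 3+17=20 → U
I(8): 8+17=25 → Z
P(15): 15+17=32≡6 → G
H(7): 7+17=24 → Y
N(13): 13+17=30≡4 → E

CUZGYE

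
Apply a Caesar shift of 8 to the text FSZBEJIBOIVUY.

F(5): 5+8=13 → N
S(18): 18+8=26≡0 → A
Z(25): 25+8=33≡7 → H
B(1): 1+8=9 → J
E(4): 4+8=12 → M
J(9): 9+8=17 → R
I(8): 8+8=16 → Q
B(1): 1+8=9 → J
O(14): 14+8=22 → W
I(8): 8+8=16 → Q
V(21): 21+8=29≡3 → D
U(20): 20+8=28≡2 → C
Y(24): 24+8=32≡6 → G

NAHJMRQJWQDCG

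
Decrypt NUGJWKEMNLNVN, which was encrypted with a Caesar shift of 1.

MTFIVJDLMKMUM

N(13): 13−1=12 → M
U(20): 20−1=19 → T
G(6): 6−1=5 → F
J(9): 9−1=8 → I
W(22): 22−1=21 → V
K(10): 10−1=9 → J
E(4): 4−1=3 → D
M(12): 12−1=11 → L
N(13): 13−1=12 → M
L(11): 11−1=10 → K
N(13): 13−1=12 → M
V(21): 21−1=20 → U
N(13): 13−1=12 → M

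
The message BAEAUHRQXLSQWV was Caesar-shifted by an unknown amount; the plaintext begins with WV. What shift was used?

From the crib: B(1)−W(22)=-21≡5, so the shift is 5.

5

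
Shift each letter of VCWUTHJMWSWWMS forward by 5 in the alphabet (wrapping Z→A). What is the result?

AHBZYMORBXBBRX

V(21): 21+5=26≡0 → A
C(2): 2+5=7 → H
W(22): 22+5=27≡1 → B
U(20): 20+5=25 → Z
T(19): 19+5=24 → Y
H(7): 7+5=12 → M
J(9): 9+5=14 → O
M(12): 12+5=17 → R
W(22): 22+5=27≡1 → B
S(18): 18+5=23 → X
W(22): 22+5=27≡1 → B
W(22): 22+5=27≡1 → B
M(12): 12+5=17 → R
S(18): 18+5=23 → X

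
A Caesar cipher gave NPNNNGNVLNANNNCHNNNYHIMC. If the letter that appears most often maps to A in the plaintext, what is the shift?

13

The most frequent ciphertext letter is N (appears 12 times).
N is position 13; A is position 0.
Shift = 13.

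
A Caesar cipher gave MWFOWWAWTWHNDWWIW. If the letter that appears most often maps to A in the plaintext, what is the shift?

22

The most frequent ciphertext letter is W (appears 8 times).
W is position 22; A is position 0.
Shift = 22.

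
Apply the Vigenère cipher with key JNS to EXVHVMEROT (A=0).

Repeat the key across the message: JNSJNSJNSJ
E(4)+J(9): 13 → N
X(23)+N(13): 36≡10 → K
V(21)+S(18): 39≡13 → N
H(7)+J(9): 16 → Q
V(21)+N(13): 34≡8 → I
M(12)+S(18): 30≡4 → E
E(4)+J(9): 13 → N
R(17)+N(13): 30≡4 → E
O(14)+S(18): 32≡6 → G
T(19)+J(9): 28≡2 → C

NKNQIENEGC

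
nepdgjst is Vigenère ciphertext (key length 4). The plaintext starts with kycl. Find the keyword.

dgns

Subtract each crib letter from the matching ciphertext letter (mod 26):
n(13)−k(10)=3 → d
e(4)−y(24)=-20≡6 → g
p(15)−c(2)=13 → n
d(3)−l(11)=-8≡18 → s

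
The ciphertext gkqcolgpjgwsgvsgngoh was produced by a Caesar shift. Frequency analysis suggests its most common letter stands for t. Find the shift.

13

The most frequent ciphertext letter is g (appears 6 times).
g is position 6; t is position 19.
Shift = -13≡13.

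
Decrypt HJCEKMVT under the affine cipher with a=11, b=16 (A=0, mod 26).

The inverse of 11 mod 26 is 19, since 11·19=209≡1. Apply D(y)=19·(y−16) mod 26:
H(7): 19·(7−16)=-171≡11 → L
J(9): 19·(9−16)=-133≡23 → X
C(2): 19·(2−16)=-266≡20 → U
E(4): 19·(4−16)=-228≡6 → G
K(10): 19·(10−16)=-114≡16 → Q
M(12): 19·(12−16)=-76≡2 → C
V(21): 19·(21−16)=95≡17 → R
T(19): 19·(19−16)=57≡5 → F

LXUGQCRF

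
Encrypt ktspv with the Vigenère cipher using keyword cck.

mvcrx

Repeat the key across the message: cckcc
k(10)+c(2): 12 → m
t(19)+c(2): 21 → v
s(18)+k(10): 28≡2 → c
p(15)+c(2): 17 → r
v(21)+c(2): 23 → x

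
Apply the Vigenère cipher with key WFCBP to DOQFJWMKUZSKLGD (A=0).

ZTSGYSRMVOOPNHS

Repeat the key across the message: WFCBPWFCBPWFCBP
D(3)+W(22): 25 → Z
O(14)+F(5): 19 → T
Q(16)+C(2): 18 → S
F(5)+B(1): 6 → G
J(9)+P(15): 24 → Y
W(22)+W(22): 44≡18 → S
M(12)+F(5): 17 → R
K(10)+C(2): 12 → M
U(20)+B(1): 21 → V
Z(25)+P(15): 40≡14 → O
S(18)+W(22): 40≡14 → O
K(10)+F(5): 15 → P
L(11)+C(2): 13 → N
G(6)+B(1): 7 → H
D(3)+P(15): 18 → S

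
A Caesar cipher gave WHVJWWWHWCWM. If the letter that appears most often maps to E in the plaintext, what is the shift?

18

The most frequent ciphertext letter is W (appears 6 times).
W is position 22; E is position 4.
Shift = 18.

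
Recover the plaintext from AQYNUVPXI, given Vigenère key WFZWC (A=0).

ELZRSZKYM

Repeat the key across the ciphertext: WFZWCWFZW
A(0)−W(22): -22≡4 → E
Q(16)−F(5): 11 → L
Y(24)−Z(25): -1≡25 → Z
N(13)−W(22): -9≡17 → R
U(20)−C(2): 18 → S
V(21)−W(22): -1≡25 → Z
P(15)−F(5): 10 → K
X(23)−Z(25): -2≡24 → Y
I(8)−W(22): -14≡12 → M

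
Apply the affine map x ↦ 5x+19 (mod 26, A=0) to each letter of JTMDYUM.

MKBIJPB

J(9): 5·9+19=64≡12 → M
T(19): 5·19+19=114≡10 → K
M(12): 5·12+19=79≡1 → B
D(3): 5·3+19=34≡8 → I
Y(24): 5·24+19=139≡9 → J
U(20): 5·20+19=119≡15 → P
M(12): 5·12+19=79≡1 → B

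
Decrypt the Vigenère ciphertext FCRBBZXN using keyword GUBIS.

Repeat the key across the ciphertext: GUBISGUB
F(5)−G(6): -1≡25 → Z
C(2)−U(20): -18≡8 → I
R(17)−B(1): 16 → Q
B(1)−I(8): -7≡19 → T
B(1)−S(18): -17≡9 → J
Z(25)−G(6): 19 → T
X(23)−U(20): 3 → D
N(13)−B(1): 12 → M

ZIQTJTDM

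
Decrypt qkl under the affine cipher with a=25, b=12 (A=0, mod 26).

The inverse of 25 mod 26 is 25, since 25·25=625≡1. Apply D(y)=25·(y−12) mod 26:
q(16): 25·(16−12)=100≡22 → w
k(10): 25·(10−12)=-50≡2 → c
l(11): 25·(11−12)=-25≡1 → b

wcb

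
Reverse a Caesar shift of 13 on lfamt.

l(11): 11−13=-2≡24 → y
f(5): 5−13=-8≡18 → s
a(0): 0−13=-13≡13 → n
m(12): 12−13=-1≡25 → z
t(19): 19−13=6 → g

ysnzg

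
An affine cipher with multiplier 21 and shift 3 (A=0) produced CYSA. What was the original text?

VBXL

The inverse of 21 mod 26 is 5, since 21·5=105≡1. Apply D(y)=5·(y−3) mod 26:
C(2): 5·(2−3)=-5≡21 → V
Y(24): 5·(24−3)=105≡1 → B
S(18): 5·(18−3)=75≡23 → X
A(0): 5·(0−3)=-15≡11 → L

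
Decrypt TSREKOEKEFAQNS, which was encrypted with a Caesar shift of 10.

T(19): 19−10=9 → J
S(18): 18−10=8 → I
R(17): 17−10=7 → H
E(4): 4−10=-6≡20 → U
K(10): 10−10=0 → A
O(14): 14−10=4 → E
E(4): 4−10=-6≡20 → U
K(10): 10−10=0 → A
E(4): 4−10=-6≡20 → U
F(5): 5−10=-5≡21 → V
A(0): 0−10=-10≡16 → Q
Q(16): 16−10=6 → G
N(13): 13−10=3 → D
S(18): 18−10=8 → I

JIHUAEUAUVQGDI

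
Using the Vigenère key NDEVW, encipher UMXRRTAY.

HPBMNGDC

Repeat the key across the message: NDEVWNDE
U(20)+N(13): 33≡7 → H
M(12)+D(3): 15 → P
X(23)+E(4): 27≡1 → B
R(17)+V(21): 38≡12 → M
R(17)+W(22): 39≡13 → N
T(19)+N(13): 32≡6 → G
A(0)+D(3): 3 → D
Y(24)+E(4): 28≡2 → C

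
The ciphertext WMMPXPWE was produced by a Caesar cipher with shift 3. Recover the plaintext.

W(22): 22−3=19 → T
M(12): 12−3=9 → J
M(12): 12−3=9 → J
P(15): 15−3=12 → M
X(23): 23−3=20 → U
P(15): 15−3=12 → M
W(22): 22−3=19 → T
E(4): 4−3=1 → B

TJJMUMTB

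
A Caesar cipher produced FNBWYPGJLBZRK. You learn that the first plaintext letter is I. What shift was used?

From the crib: F(5)−I(8)=-3≡23, so the shift is 23.

23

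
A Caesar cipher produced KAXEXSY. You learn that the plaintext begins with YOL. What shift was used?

12

From the crib: K(10)−Y(24)=-14≡12, so the shift is 12.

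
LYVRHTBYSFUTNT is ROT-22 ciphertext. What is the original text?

PCZVLXFCWJYXRX

L(11): 11−22=-11≡15 → P
Y(24): 24−22=2 → C
V(21): 21−22=-1≡25 → Z
R(17): 17−22=-5≡21 → V
H(7): 7−22=-15≡11 → L
T(19): 19−22=-3≡23 → X
B(1): 1−22=-21≡5 → F
Y(24): 24−22=2 → C
S(18): 18−22=-4≡22 → W
F(5): 5−22=-17≡9 → J
U(20): 20−22=-2≡24 → Y
T(19): 19−22=-3≡23 → X
N(13): 13−22=-9≡17 → R
T(19): 19−22=-3≡23 → X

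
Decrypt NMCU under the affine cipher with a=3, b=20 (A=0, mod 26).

The inverse of 3 mod 26 is 9, since 3·9=27≡1. Apply D(y)=9·(y−20) mod 26:
N(13): 9·(13−20)=-63≡15 → P
M(12): 9·(12−20)=-72≡6 → G
C(2): 9·(2−20)=-162≡20 → U
U(20): 9·(20−20)=0 → A

PGUA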